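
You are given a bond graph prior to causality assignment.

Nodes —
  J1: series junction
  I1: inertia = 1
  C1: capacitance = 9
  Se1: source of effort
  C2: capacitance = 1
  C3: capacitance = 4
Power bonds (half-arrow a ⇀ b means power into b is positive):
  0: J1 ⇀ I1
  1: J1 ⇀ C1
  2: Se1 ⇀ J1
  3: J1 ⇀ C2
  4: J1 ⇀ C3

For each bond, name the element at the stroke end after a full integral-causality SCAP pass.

#0 stroke at I1
#1 stroke at J1
#2 stroke at J1
#3 stroke at J1
#4 stroke at J1

β2 stroke→J1  (Se1 (Se) sets effort on bond)
β0 stroke→I1  (prefer integral on I1)
β1 stroke→J1  (1-jn J1 has f-setter on 0)
β3 stroke→J1  (common-f at J1 fixed by 0)
β4 stroke→J1  (1-jn J1 has f-setter on 0)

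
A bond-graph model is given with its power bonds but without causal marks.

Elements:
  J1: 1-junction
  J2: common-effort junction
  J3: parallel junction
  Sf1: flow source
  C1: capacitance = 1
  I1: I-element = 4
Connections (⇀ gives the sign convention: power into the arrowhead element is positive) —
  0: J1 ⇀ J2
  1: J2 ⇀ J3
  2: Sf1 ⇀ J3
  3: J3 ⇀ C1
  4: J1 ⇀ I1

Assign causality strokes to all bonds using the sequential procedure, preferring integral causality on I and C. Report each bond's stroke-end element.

bond 2 →Sf1  (Sf1 fixes flow; stroke at Sf1)
bond 3 →J3  (C1 outputs effort q/C1)
bond 1 →J2  (J3: bond 3 brought effort, rest push out)
bond 0 →J1  (0-jn J2 has e-setter on 1)
bond 4 →I1  (only one flow-in slot at J1)

#0 stroke at J1
#1 stroke at J2
#2 stroke at Sf1
#3 stroke at J3
#4 stroke at I1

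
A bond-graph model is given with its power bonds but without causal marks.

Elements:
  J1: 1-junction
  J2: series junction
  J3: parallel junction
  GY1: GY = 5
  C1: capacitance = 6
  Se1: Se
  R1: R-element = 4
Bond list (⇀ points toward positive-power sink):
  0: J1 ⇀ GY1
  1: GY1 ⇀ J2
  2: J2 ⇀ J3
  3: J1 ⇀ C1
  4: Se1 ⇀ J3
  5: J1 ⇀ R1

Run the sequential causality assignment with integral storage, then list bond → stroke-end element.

#4 stroke→J3  (Se1 fixes effort; stroke away)
#2 stroke→J2  (0-jn J3 has e-setter on 4)
#1 stroke→GY1  (only one flow-in slot at J2)
#0 stroke→GY1  (through GY1, causality inverts; strokes same side of GY1)
#3 stroke→J1  (common-f at J1 fixed by 0)
#5 stroke→J1  (J1 flow already set via bond 0)

b0 |GY1
b1 |GY1
b2 |J2
b3 |J1
b4 |J3
b5 |J1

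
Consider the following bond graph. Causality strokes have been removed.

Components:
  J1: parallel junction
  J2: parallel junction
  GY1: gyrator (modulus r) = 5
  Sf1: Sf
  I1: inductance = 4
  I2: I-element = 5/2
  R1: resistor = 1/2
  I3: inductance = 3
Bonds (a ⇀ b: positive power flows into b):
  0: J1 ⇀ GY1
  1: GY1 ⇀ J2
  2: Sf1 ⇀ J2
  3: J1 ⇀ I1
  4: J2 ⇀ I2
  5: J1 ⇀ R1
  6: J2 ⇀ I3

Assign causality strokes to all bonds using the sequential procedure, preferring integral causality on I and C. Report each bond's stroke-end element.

β0 stroke→J1
β1 stroke→J2
β2 stroke→Sf1
β3 stroke→I1
β4 stroke→I2
β5 stroke→R1
β6 stroke→I3

β2 |Sf1  (Sf1 (Sf) sets flow on bond)
β3 |I1  (I1 integral (f out))
β4 |I2  (I2 outputs flow p/I2)
β6 |I3  (I3 outputs flow p/I3)
β1 |J2  (only one effort-in slot at J2)
β0 |J1  (GY1 both-in/both-out from 1)
β5 |R1  (0-jn J1 has e-setter on 0)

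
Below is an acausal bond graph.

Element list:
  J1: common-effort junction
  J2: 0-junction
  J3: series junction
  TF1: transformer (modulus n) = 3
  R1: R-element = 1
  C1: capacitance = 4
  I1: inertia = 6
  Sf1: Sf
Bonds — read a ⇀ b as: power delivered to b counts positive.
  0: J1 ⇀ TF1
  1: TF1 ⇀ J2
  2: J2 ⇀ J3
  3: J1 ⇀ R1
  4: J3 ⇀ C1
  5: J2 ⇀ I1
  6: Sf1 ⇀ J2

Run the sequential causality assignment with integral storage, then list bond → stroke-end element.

#0 stroke→J1
#1 stroke→TF1
#2 stroke→J2
#3 stroke→R1
#4 stroke→J3
#5 stroke→I1
#6 stroke→Sf1

bond 6 |Sf1  (Sf1: flow source, stroke at near end)
bond 4 |J3  (C1: C, integral causality)
bond 2 |J2  (J3 needs exactly one f-in)
bond 1 |TF1  (common-e at J2 fixed by 2)
bond 5 |I1  (common-e at J2 fixed by 2)
bond 0 |J1  (TF TF1: opposite of bond 1)
bond 3 |R1  (common-e at J1 fixed by 0)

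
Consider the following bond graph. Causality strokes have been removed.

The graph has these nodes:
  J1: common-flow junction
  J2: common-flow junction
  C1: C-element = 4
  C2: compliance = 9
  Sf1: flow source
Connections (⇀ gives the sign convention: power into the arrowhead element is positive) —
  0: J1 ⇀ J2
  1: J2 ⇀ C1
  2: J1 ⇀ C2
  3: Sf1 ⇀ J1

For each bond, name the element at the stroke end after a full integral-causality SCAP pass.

#0 stroke at J1
#1 stroke at J2
#2 stroke at J1
#3 stroke at Sf1

b3 |Sf1  (Sf1 fixes flow; stroke at Sf1)
b0 |J1  (J1: bond 3 brought flow, rest push out)
b2 |J1  (J1 flow already set via bond 3)
b1 |J2  (common-f at J2 fixed by 0)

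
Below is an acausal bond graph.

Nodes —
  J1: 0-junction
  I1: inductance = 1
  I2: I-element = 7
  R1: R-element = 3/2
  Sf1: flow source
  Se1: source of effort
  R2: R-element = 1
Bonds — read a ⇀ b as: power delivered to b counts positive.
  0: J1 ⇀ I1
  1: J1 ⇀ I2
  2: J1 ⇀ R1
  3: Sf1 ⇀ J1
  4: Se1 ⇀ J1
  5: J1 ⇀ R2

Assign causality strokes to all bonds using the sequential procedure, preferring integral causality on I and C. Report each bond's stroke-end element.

b0 |I1
b1 |I2
b2 |R1
b3 |Sf1
b4 |J1
b5 |R2

β3 stroke at Sf1  (source Sf1 imposes f)
β4 stroke at J1  (Se1 (Se) sets effort on bond)
β0 stroke at I1  (common-e at J1 fixed by 4)
β1 stroke at I2  (J1 effort already set via bond 4)
β2 stroke at R1  (0-jn J1 has e-setter on 4)
β5 stroke at R2  (common-e at J1 fixed by 4)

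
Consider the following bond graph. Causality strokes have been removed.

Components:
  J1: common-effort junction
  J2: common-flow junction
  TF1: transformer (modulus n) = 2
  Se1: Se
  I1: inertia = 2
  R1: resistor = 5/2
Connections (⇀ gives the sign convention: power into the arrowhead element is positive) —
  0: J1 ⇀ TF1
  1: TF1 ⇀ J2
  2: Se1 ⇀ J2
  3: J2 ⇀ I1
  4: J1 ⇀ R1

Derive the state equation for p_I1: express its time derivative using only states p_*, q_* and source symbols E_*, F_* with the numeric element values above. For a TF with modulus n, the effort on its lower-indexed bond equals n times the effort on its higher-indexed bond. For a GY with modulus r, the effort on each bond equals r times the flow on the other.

dp_I1/dt = E_Se1 - 5*p_I1/16

#2 →J2  (Se1 (Se) sets effort on bond)
#3 →I1  (I1 integral (f out))
#1 →J2  (common-f at J2 fixed by 3)
#0 →TF1  (TF1 one-in-one-out from 1)
#4 →J1  (J1 needs exactly one e-in)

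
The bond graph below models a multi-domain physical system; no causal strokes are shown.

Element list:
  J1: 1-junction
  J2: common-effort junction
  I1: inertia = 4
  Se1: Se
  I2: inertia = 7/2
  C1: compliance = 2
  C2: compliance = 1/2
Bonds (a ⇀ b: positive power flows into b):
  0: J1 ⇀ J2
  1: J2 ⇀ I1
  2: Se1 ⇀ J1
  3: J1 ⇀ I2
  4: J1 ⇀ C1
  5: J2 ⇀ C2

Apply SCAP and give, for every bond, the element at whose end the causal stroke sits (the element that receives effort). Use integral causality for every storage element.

bond 2 →J1  (Se1 fixes effort; stroke away)
bond 1 →I1  (I1 outputs flow p/I1)
bond 3 →I2  (prefer integral on I2)
bond 0 →J1  (common-f at J1 fixed by 3)
bond 4 →J1  (J1: bond 3 brought flow, rest push out)
bond 5 →J2  (closing 0-jn rule on J2)

b0 stroke at J1
b1 stroke at I1
b2 stroke at J1
b3 stroke at I2
b4 stroke at J1
b5 stroke at J2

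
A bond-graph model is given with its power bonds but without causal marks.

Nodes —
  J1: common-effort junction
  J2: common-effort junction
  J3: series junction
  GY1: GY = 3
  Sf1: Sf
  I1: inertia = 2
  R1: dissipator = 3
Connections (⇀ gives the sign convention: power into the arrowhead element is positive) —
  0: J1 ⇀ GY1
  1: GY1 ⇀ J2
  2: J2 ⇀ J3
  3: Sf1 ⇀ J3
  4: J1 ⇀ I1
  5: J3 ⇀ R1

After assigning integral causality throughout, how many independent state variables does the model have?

b3 stroke→Sf1  (Sf1 fixes flow; stroke at Sf1)
b2 stroke→J3  (common-f at J3 fixed by 3)
b5 stroke→J3  (J3: bond 3 brought flow, rest push out)
b1 stroke→J2  (J2: last free bond brings effort in)
b0 stroke→J1  (GY1: gyrator matches bond 1)
b4 stroke→I1  (J1: bond 0 brought effort, rest push out)

1  (I1 all integral)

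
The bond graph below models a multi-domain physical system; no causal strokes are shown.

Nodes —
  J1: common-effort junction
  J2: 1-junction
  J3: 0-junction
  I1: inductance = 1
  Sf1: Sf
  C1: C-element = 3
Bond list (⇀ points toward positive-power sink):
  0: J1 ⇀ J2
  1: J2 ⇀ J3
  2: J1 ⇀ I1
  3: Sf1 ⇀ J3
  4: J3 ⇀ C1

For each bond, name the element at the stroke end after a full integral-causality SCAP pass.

bond 0 stroke at J1
bond 1 stroke at J2
bond 2 stroke at I1
bond 3 stroke at Sf1
bond 4 stroke at J3

b3 →Sf1  (source Sf1 imposes f)
b2 →I1  (I1 integral (f out))
b0 →J1  (J1 needs exactly one e-in)
b1 →J2  (1-jn J2 has f-setter on 0)
b4 →J3  (only one effort-in slot at J3)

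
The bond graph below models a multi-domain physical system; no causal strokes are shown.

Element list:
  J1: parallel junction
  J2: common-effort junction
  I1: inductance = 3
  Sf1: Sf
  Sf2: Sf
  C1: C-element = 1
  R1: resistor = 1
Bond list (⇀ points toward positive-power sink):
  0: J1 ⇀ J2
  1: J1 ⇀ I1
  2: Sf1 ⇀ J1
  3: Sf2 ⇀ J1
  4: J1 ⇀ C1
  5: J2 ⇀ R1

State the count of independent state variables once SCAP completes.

2  (C1, I1 all integral)

β2 stroke→Sf1  (Sf1: flow source, stroke at near end)
β3 stroke→Sf2  (source Sf2 imposes f)
β1 stroke→I1  (I1: I, integral causality)
β4 stroke→J1  (prefer integral on C1)
β0 stroke→J2  (J1: bond 4 brought effort, rest push out)
β5 stroke→R1  (0-jn J2 has e-setter on 0)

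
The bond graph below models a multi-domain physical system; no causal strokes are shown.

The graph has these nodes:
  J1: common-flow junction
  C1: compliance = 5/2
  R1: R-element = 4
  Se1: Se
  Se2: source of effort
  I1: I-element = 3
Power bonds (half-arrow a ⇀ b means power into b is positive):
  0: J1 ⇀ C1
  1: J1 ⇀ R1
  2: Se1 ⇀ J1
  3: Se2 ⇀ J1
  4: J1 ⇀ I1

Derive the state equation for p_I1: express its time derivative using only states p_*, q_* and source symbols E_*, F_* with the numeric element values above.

dp_I1/dt = E_Se1 + E_Se2 - 4*p_I1/3 - 2*q_C1/5

β2 stroke→J1  (Se1 fixes effort; stroke away)
β3 stroke→J1  (Se2 fixes effort; stroke away)
β0 stroke→J1  (prefer integral on C1)
β4 stroke→I1  (prefer integral on I1)
β1 stroke→J1  (1-jn J1 has f-setter on 4)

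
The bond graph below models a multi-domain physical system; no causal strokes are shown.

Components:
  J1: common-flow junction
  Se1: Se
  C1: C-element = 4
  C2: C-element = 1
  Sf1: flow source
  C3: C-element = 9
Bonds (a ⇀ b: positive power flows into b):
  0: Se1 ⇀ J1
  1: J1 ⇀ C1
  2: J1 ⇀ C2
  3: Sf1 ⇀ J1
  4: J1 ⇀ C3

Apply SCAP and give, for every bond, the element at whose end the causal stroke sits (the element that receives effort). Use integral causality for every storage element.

b0 →J1  (Se1: effort source, stroke at far end)
b3 →Sf1  (Sf1 fixes flow; stroke at Sf1)
b1 →J1  (common-f at J1 fixed by 3)
b2 →J1  (J1: bond 3 brought flow, rest push out)
b4 →J1  (J1: bond 3 brought flow, rest push out)

b0 |J1
b1 |J1
b2 |J1
b3 |Sf1
b4 |J1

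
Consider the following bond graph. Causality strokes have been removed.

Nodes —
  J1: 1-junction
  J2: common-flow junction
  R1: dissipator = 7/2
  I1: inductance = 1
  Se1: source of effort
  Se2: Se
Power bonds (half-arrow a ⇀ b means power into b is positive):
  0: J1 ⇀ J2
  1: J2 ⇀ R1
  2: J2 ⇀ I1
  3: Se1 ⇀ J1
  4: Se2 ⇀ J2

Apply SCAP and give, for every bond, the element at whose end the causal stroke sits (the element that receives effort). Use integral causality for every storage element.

#3 →J1  (Se1 (Se) sets effort on bond)
#4 →J2  (Se2 (Se) sets effort on bond)
#0 →J2  (J1: last free bond brings flow in)
#2 →I1  (I1 outputs flow p/I1)
#1 →J2  (1-jn J2 has f-setter on 2)

b0 →J2
b1 →J2
b2 →I1
b3 →J1
b4 →J2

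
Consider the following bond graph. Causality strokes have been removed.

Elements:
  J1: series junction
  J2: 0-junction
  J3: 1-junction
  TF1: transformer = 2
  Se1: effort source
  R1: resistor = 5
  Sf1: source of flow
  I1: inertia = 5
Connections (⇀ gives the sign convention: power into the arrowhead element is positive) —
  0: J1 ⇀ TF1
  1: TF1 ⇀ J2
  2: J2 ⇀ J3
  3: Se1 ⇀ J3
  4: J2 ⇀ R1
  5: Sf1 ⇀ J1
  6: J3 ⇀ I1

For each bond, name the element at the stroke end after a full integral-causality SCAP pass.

β3 |J3  (Se1 fixes effort; stroke away)
β5 |Sf1  (Sf1 (Sf) sets flow on bond)
β0 |J1  (common-f at J1 fixed by 5)
β1 |TF1  (TF TF1: opposite of bond 0)
β6 |I1  (I1: I, integral causality)
β2 |J3  (J3 flow already set via bond 6)
β4 |J2  (J2: last free bond brings effort in)

β0 stroke→J1
β1 stroke→TF1
β2 stroke→J3
β3 stroke→J3
β4 stroke→J2
β5 stroke→Sf1
β6 stroke→I1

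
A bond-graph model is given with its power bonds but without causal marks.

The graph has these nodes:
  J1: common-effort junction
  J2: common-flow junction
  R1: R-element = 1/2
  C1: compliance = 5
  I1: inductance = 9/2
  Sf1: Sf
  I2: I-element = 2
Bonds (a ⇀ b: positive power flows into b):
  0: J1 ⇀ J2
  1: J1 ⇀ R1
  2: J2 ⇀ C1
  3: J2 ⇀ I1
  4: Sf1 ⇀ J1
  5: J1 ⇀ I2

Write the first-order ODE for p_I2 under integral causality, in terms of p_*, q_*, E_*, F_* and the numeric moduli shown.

dp_I2/dt = F_Sf1/2 - p_I1/9 - p_I2/4

#4 |Sf1  (source Sf1 imposes f)
#2 |J2  (prefer integral on C1)
#3 |I1  (I1: I, integral causality)
#0 |J2  (J2 flow already set via bond 3)
#5 |I2  (I2 integral (f out))
#1 |J1  (J1: last free bond brings effort in)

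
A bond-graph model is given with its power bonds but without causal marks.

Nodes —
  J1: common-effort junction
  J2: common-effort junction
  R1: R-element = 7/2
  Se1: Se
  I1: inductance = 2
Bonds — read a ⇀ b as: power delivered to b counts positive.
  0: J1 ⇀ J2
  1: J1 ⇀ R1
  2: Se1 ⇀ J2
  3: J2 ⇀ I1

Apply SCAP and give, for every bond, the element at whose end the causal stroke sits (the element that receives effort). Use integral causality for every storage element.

b2 stroke at J2  (Se1 (Se) sets effort on bond)
b0 stroke at J1  (0-jn J2 has e-setter on 2)
b3 stroke at I1  (J2 effort already set via bond 2)
b1 stroke at R1  (J1: bond 0 brought effort, rest push out)

bond 0 stroke→J1
bond 1 stroke→R1
bond 2 stroke→J2
bond 3 stroke→I1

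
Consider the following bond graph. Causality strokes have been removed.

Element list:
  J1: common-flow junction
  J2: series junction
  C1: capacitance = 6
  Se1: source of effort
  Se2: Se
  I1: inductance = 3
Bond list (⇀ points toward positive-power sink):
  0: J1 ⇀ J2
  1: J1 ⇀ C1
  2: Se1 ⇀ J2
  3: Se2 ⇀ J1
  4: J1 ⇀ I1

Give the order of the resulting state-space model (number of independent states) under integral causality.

2  (C1, I1 all integral)

b2 →J2  (Se1: effort source, stroke at far end)
b3 →J1  (Se2 (Se) sets effort on bond)
b0 →J1  (J2 needs exactly one f-in)
b1 →J1  (C1: C, integral causality)
b4 →I1  (J1 needs exactly one f-in)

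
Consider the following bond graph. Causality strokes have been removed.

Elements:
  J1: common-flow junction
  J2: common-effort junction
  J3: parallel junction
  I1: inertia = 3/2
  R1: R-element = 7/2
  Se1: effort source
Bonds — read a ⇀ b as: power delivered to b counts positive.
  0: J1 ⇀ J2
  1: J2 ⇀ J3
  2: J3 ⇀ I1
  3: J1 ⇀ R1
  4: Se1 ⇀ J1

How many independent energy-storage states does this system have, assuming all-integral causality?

1  (I1 all integral)

b4 stroke at J1  (Se1: effort source, stroke at far end)
b2 stroke at I1  (I1: I, integral causality)
b1 stroke at J3  (J3 needs exactly one e-in)
b0 stroke at J2  (J2 needs exactly one e-in)
b3 stroke at J1  (J1 flow already set via bond 0)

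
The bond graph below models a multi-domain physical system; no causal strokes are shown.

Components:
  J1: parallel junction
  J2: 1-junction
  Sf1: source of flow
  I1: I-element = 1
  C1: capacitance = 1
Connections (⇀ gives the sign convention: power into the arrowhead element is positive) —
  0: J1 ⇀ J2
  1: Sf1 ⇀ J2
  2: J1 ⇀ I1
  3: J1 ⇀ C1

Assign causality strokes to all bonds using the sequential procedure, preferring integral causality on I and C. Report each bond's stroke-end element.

β0 stroke at J2
β1 stroke at Sf1
β2 stroke at I1
β3 stroke at J1

β1 stroke→Sf1  (Sf1: flow source, stroke at near end)
β0 stroke→J2  (1-jn J2 has f-setter on 1)
β2 stroke→I1  (I1 integral (f out))
β3 stroke→J1  (closing 0-jn rule on J1)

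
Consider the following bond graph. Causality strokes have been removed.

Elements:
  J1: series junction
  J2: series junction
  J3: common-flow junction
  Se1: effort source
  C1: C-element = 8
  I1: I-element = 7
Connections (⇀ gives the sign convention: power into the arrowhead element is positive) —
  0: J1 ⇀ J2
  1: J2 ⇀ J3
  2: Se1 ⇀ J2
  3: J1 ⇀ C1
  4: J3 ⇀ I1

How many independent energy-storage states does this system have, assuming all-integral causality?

#2 |J2  (Se1 (Se) sets effort on bond)
#3 |J1  (prefer integral on C1)
#0 |J2  (J1: last free bond brings flow in)
#1 |J3  (closing 1-jn rule on J2)
#4 |I1  (closing 1-jn rule on J3)

2  (C1, I1 all integral)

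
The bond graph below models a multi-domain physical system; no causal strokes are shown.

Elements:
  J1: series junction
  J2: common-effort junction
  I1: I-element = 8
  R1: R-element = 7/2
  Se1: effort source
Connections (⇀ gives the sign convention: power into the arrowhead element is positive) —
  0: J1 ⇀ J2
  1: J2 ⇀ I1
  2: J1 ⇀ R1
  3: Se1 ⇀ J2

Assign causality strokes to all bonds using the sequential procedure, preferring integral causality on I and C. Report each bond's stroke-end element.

b3 stroke→J2  (Se1 (Se) sets effort on bond)
b0 stroke→J1  (J2: bond 3 brought effort, rest push out)
b1 stroke→I1  (0-jn J2 has e-setter on 3)
b2 stroke→R1  (J1: last free bond brings flow in)

bond 0 |J1
bond 1 |I1
bond 2 |R1
bond 3 |J2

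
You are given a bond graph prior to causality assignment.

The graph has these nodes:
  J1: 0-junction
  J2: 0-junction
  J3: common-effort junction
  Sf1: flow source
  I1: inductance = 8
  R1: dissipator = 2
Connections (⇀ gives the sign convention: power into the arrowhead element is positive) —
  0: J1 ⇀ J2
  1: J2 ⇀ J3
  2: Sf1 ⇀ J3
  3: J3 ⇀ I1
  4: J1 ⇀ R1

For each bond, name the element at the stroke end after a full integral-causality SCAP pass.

β0 stroke→J2
β1 stroke→J3
β2 stroke→Sf1
β3 stroke→I1
β4 stroke→J1

bond 2 stroke at Sf1  (Sf1 fixes flow; stroke at Sf1)
bond 3 stroke at I1  (I1: I, integral causality)
bond 1 stroke at J3  (closing 0-jn rule on J3)
bond 0 stroke at J2  (closing 0-jn rule on J2)
bond 4 stroke at J1  (J1 needs exactly one e-in)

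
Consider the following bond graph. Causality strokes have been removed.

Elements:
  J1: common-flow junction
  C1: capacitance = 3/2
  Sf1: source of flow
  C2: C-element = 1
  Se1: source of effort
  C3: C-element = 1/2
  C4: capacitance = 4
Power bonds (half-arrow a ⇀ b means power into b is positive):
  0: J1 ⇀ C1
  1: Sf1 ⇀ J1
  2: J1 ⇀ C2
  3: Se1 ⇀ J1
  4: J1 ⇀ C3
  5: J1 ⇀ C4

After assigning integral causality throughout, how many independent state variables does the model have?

b1 |Sf1  (Sf1 fixes flow; stroke at Sf1)
b3 |J1  (Se1 (Se) sets effort on bond)
b0 |J1  (1-jn J1 has f-setter on 1)
b2 |J1  (common-f at J1 fixed by 1)
b4 |J1  (J1: bond 1 brought flow, rest push out)
b5 |J1  (common-f at J1 fixed by 1)

4  (C1, C2, C3, C4 all integral)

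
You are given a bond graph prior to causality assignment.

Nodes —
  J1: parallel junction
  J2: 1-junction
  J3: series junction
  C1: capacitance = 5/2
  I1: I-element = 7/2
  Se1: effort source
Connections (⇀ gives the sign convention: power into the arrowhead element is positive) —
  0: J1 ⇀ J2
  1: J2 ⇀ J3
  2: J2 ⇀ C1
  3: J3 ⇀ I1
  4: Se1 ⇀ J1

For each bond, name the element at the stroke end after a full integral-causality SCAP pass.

#0 stroke at J2
#1 stroke at J3
#2 stroke at J2
#3 stroke at I1
#4 stroke at J1

bond 4 stroke at J1  (Se1: effort source, stroke at far end)
bond 0 stroke at J2  (common-e at J1 fixed by 4)
bond 2 stroke at J2  (C1: C, integral causality)
bond 1 stroke at J3  (closing 1-jn rule on J2)
bond 3 stroke at I1  (only one flow-in slot at J3)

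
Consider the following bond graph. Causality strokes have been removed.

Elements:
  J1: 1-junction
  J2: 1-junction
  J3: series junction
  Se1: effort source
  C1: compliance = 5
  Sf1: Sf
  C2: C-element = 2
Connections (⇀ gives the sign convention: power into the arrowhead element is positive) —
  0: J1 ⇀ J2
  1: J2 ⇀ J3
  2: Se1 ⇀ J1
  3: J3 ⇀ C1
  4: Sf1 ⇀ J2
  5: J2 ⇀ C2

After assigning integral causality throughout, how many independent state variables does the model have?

β2 stroke→J1  (Se1 (Se) sets effort on bond)
β4 stroke→Sf1  (Sf1: flow source, stroke at near end)
β0 stroke→J2  (J1: last free bond brings flow in)
β1 stroke→J2  (J2 flow already set via bond 4)
β5 stroke→J2  (1-jn J2 has f-setter on 4)
β3 stroke→J3  (J3: bond 1 brought flow, rest push out)

2  (C1, C2 all integral)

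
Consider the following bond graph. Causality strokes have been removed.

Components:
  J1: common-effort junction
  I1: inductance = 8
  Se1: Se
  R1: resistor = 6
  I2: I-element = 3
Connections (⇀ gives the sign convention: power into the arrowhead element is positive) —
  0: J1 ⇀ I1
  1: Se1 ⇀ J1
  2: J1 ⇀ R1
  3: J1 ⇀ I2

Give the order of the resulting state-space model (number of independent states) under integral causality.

#1 |J1  (Se1: effort source, stroke at far end)
#0 |I1  (common-e at J1 fixed by 1)
#2 |R1  (J1: bond 1 brought effort, rest push out)
#3 |I2  (0-jn J1 has e-setter on 1)

2  (I1, I2 all integral)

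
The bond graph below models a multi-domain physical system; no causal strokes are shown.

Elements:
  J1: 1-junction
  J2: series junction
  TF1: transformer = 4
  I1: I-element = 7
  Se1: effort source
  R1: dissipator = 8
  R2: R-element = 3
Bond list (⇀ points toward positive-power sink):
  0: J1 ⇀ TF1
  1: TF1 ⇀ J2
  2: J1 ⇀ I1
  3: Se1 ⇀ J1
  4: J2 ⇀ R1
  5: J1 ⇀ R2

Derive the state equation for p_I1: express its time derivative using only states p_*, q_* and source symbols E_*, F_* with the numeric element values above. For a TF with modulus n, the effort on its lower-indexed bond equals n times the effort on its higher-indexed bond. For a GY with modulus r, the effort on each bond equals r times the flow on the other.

dp_I1/dt = E_Se1 - 131*p_I1/7

b3 stroke at J1  (Se1: effort source, stroke at far end)
b2 stroke at I1  (I1 integral (f out))
b0 stroke at J1  (common-f at J1 fixed by 2)
b5 stroke at J1  (1-jn J1 has f-setter on 2)
b1 stroke at TF1  (TF TF1: opposite of bond 0)
b4 stroke at J2  (1-jn J2 has f-setter on 1)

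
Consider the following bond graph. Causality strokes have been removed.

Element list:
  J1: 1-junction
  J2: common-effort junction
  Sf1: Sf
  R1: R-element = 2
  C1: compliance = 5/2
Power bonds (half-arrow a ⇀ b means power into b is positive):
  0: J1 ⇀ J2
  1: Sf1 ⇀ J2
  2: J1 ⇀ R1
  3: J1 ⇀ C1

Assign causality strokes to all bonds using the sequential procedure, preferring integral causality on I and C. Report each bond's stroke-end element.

β0 →J2
β1 →Sf1
β2 →J1
β3 →J1

β1 →Sf1  (Sf1 fixes flow; stroke at Sf1)
β0 →J2  (closing 0-jn rule on J2)
β2 →J1  (common-f at J1 fixed by 0)
β3 →J1  (J1 flow already set via bond 0)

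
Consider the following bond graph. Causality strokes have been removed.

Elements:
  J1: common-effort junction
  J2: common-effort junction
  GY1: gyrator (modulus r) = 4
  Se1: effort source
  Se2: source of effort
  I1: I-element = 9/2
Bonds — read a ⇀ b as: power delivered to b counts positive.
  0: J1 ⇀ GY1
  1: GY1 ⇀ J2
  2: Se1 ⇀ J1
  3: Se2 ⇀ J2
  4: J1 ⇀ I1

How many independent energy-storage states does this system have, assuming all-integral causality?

β2 →J1  (source Se1 imposes e)
β3 →J2  (Se2 (Se) sets effort on bond)
β0 →GY1  (0-jn J1 has e-setter on 2)
β4 →I1  (J1: bond 2 brought effort, rest push out)
β1 →GY1  (J2: bond 3 brought effort, rest push out)

1  (I1 all integral)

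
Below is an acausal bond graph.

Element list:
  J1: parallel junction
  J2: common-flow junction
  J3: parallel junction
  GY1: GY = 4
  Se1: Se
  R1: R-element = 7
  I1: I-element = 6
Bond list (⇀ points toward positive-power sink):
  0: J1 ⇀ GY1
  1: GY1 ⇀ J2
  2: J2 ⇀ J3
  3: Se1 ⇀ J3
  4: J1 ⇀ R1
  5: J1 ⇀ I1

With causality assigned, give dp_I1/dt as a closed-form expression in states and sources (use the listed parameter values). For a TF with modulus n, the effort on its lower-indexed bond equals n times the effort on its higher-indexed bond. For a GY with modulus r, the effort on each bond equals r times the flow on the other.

bond 3 stroke→J3  (Se1 (Se) sets effort on bond)
bond 2 stroke→J2  (0-jn J3 has e-setter on 3)
bond 1 stroke→GY1  (J2 needs exactly one f-in)
bond 0 stroke→GY1  (GY1 both-in/both-out from 1)
bond 5 stroke→I1  (I1: I, integral causality)
bond 4 stroke→J1  (J1: last free bond brings effort in)

dp_I1/dt = -7*E_Se1/4 - 7*p_I1/6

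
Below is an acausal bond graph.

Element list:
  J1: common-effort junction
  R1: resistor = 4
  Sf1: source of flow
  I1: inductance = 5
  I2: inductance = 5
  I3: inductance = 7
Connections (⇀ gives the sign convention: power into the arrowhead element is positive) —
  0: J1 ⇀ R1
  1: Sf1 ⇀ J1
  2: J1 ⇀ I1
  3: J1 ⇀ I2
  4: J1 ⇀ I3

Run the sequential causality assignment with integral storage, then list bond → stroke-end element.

bond 1 →Sf1  (Sf1: flow source, stroke at near end)
bond 2 →I1  (I1 integral (f out))
bond 3 →I2  (prefer integral on I2)
bond 4 →I3  (prefer integral on I3)
bond 0 →J1  (only one effort-in slot at J1)

bond 0 |J1
bond 1 |Sf1
bond 2 |I1
bond 3 |I2
bond 4 |I3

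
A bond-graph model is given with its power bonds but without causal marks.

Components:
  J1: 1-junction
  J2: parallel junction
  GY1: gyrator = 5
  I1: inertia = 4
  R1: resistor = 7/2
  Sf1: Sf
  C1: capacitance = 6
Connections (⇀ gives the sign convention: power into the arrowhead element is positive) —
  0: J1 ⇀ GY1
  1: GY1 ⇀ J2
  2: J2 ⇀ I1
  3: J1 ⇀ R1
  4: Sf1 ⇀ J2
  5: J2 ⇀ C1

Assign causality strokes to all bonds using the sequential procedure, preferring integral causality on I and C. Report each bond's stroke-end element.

b0 →GY1
b1 →GY1
b2 →I1
b3 →J1
b4 →Sf1
b5 →J2

#4 |Sf1  (Sf1 fixes flow; stroke at Sf1)
#2 |I1  (I1: I, integral causality)
#5 |J2  (C1 outputs effort q/C1)
#1 |GY1  (common-e at J2 fixed by 5)
#0 |GY1  (GY1: gyrator matches bond 1)
#3 |J1  (J1: bond 0 brought flow, rest push out)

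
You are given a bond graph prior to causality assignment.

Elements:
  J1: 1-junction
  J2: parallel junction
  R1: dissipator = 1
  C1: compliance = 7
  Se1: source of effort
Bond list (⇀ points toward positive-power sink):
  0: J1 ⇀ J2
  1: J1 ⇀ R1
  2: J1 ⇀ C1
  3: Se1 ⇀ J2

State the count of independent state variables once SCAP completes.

β3 →J2  (source Se1 imposes e)
β0 →J1  (common-e at J2 fixed by 3)
β2 →J1  (C1 outputs effort q/C1)
β1 →R1  (only one flow-in slot at J1)

1  (C1 all integral)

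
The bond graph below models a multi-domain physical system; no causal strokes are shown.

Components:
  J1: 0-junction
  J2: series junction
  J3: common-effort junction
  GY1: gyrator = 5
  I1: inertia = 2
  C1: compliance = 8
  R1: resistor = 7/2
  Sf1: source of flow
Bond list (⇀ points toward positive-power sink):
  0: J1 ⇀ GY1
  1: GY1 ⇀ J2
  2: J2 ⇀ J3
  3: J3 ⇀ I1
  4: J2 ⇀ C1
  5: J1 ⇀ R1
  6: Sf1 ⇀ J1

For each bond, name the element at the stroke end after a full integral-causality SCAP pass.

β0 →J1
β1 →J2
β2 →J3
β3 →I1
β4 →J2
β5 →R1
β6 →Sf1

bond 6 |Sf1  (Sf1 fixes flow; stroke at Sf1)
bond 3 |I1  (I1 integral (f out))
bond 2 |J3  (closing 0-jn rule on J3)
bond 1 |J2  (common-f at J2 fixed by 2)
bond 4 |J2  (J2 flow already set via bond 2)
bond 0 |J1  (GY GY1: same side as bond 1)
bond 5 |R1  (common-e at J1 fixed by 0)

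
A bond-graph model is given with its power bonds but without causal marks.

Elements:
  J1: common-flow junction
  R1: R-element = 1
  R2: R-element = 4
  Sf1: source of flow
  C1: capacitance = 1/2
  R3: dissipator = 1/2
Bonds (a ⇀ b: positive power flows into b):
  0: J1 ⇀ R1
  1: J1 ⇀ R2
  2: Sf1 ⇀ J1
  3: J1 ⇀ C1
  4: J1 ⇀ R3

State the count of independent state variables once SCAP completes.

b2 stroke at Sf1  (Sf1 (Sf) sets flow on bond)
b0 stroke at J1  (common-f at J1 fixed by 2)
b1 stroke at J1  (common-f at J1 fixed by 2)
b3 stroke at J1  (1-jn J1 has f-setter on 2)
b4 stroke at J1  (1-jn J1 has f-setter on 2)

1  (C1 all integral)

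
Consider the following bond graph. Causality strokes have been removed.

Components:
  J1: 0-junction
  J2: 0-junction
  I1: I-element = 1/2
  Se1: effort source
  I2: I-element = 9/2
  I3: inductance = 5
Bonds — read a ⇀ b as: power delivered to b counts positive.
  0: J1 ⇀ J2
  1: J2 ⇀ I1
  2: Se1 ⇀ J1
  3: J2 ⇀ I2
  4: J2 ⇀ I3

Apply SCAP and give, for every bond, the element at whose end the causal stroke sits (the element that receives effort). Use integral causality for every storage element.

β0 stroke at J2
β1 stroke at I1
β2 stroke at J1
β3 stroke at I2
β4 stroke at I3

β2 stroke→J1  (source Se1 imposes e)
β0 stroke→J2  (0-jn J1 has e-setter on 2)
β1 stroke→I1  (J2 effort already set via bond 0)
β3 stroke→I2  (J2 effort already set via bond 0)
β4 stroke→I3  (0-jn J2 has e-setter on 0)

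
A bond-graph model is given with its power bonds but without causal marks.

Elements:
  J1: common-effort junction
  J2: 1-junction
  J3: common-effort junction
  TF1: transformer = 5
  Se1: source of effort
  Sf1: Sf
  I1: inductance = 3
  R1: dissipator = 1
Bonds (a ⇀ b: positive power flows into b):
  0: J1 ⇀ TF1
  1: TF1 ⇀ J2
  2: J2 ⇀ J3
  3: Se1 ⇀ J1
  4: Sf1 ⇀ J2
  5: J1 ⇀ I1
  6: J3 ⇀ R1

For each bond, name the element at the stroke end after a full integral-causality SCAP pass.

bond 0 stroke→TF1
bond 1 stroke→J2
bond 2 stroke→J2
bond 3 stroke→J1
bond 4 stroke→Sf1
bond 5 stroke→I1
bond 6 stroke→J3

b3 |J1  (Se1 (Se) sets effort on bond)
b4 |Sf1  (Sf1: flow source, stroke at near end)
b0 |TF1  (common-e at J1 fixed by 3)
b5 |I1  (common-e at J1 fixed by 3)
b1 |J2  (J2: bond 4 brought flow, rest push out)
b2 |J2  (1-jn J2 has f-setter on 4)
b6 |J3  (only one effort-in slot at J3)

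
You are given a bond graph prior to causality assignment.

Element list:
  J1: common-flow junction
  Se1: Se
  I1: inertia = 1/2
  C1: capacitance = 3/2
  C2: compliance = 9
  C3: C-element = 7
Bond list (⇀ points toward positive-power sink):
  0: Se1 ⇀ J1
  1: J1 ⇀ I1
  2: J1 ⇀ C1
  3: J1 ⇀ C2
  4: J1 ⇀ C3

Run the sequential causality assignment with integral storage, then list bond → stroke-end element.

#0 |J1  (Se1: effort source, stroke at far end)
#1 |I1  (prefer integral on I1)
#2 |J1  (J1: bond 1 brought flow, rest push out)
#3 |J1  (J1: bond 1 brought flow, rest push out)
#4 |J1  (1-jn J1 has f-setter on 1)

β0 stroke→J1
β1 stroke→I1
β2 stroke→J1
β3 stroke→J1
β4 stroke→J1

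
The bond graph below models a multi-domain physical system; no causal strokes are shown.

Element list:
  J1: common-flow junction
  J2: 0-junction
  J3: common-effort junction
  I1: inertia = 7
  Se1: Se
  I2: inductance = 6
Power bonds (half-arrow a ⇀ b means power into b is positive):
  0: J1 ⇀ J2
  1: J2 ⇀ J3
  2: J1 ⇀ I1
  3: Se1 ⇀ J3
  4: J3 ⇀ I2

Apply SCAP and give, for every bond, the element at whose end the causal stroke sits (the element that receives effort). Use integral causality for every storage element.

#0 stroke→J1
#1 stroke→J2
#2 stroke→I1
#3 stroke→J3
#4 stroke→I2

β3 |J3  (source Se1 imposes e)
β1 |J2  (J3 effort already set via bond 3)
β4 |I2  (0-jn J3 has e-setter on 3)
β0 |J1  (common-e at J2 fixed by 1)
β2 |I1  (J1: last free bond brings flow in)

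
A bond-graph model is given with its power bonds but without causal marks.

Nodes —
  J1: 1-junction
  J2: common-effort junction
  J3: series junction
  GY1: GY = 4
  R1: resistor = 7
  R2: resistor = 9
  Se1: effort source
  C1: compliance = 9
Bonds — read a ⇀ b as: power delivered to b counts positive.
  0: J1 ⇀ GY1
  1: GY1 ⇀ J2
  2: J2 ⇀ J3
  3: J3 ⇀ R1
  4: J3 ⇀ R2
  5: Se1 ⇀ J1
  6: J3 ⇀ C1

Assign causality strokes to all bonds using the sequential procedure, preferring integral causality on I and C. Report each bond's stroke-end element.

b0 |GY1
b1 |GY1
b2 |J2
b3 |J3
b4 |J3
b5 |J1
b6 |J3

bond 5 stroke at J1  (Se1 (Se) sets effort on bond)
bond 0 stroke at GY1  (J1 needs exactly one f-in)
bond 1 stroke at GY1  (GY GY1: same side as bond 0)
bond 2 stroke at J2  (closing 0-jn rule on J2)
bond 3 stroke at J3  (common-f at J3 fixed by 2)
bond 4 stroke at J3  (common-f at J3 fixed by 2)
bond 6 stroke at J3  (1-jn J3 has f-setter on 2)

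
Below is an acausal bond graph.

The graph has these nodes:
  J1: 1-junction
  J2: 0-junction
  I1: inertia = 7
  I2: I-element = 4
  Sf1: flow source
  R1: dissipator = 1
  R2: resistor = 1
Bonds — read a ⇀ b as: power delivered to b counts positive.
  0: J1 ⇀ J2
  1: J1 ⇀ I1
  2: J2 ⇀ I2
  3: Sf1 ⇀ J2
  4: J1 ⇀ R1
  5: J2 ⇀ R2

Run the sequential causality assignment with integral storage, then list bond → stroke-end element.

b0 stroke at J1
b1 stroke at I1
b2 stroke at I2
b3 stroke at Sf1
b4 stroke at J1
b5 stroke at J2

#3 stroke at Sf1  (source Sf1 imposes f)
#1 stroke at I1  (I1 integral (f out))
#0 stroke at J1  (common-f at J1 fixed by 1)
#4 stroke at J1  (1-jn J1 has f-setter on 1)
#2 stroke at I2  (I2 integral (f out))
#5 stroke at J2  (closing 0-jn rule on J2)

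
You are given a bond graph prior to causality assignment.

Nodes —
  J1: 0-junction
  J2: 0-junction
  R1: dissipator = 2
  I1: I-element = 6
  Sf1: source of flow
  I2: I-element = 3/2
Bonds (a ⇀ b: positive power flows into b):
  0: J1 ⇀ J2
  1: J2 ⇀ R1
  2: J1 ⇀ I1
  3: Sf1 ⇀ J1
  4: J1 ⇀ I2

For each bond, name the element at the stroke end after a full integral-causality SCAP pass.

b3 |Sf1  (Sf1 fixes flow; stroke at Sf1)
b2 |I1  (I1 outputs flow p/I1)
b4 |I2  (prefer integral on I2)
b0 |J1  (J1 needs exactly one e-in)
b1 |J2  (only one effort-in slot at J2)

β0 stroke at J1
β1 stroke at J2
β2 stroke at I1
β3 stroke at Sf1
β4 stroke at I2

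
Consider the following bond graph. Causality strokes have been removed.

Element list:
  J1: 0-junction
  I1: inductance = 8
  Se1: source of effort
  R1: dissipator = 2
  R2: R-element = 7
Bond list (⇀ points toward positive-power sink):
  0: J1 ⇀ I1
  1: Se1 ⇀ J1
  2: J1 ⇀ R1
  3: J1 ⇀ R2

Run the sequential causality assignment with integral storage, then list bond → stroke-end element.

#0 →I1
#1 →J1
#2 →R1
#3 →R2

bond 1 stroke at J1  (Se1 fixes effort; stroke away)
bond 0 stroke at I1  (0-jn J1 has e-setter on 1)
bond 2 stroke at R1  (J1 effort already set via bond 1)
bond 3 stroke at R2  (J1: bond 1 brought effort, rest push out)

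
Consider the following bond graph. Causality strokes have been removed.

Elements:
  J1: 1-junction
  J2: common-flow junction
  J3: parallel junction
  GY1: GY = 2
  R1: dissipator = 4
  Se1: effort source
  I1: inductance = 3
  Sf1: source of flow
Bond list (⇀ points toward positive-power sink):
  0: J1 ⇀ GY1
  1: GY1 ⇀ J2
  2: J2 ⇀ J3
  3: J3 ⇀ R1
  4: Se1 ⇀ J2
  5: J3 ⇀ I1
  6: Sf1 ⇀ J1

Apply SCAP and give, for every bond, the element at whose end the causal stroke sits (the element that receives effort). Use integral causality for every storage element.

b0 stroke→J1
b1 stroke→J2
b2 stroke→J3
b3 stroke→R1
b4 stroke→J2
b5 stroke→I1
b6 stroke→Sf1

#4 |J2  (Se1 fixes effort; stroke away)
#6 |Sf1  (Sf1: flow source, stroke at near end)
#0 |J1  (1-jn J1 has f-setter on 6)
#1 |J2  (GY GY1: same side as bond 0)
#2 |J3  (J2 needs exactly one f-in)
#3 |R1  (J3: bond 2 brought effort, rest push out)
#5 |I1  (0-jn J3 has e-setter on 2)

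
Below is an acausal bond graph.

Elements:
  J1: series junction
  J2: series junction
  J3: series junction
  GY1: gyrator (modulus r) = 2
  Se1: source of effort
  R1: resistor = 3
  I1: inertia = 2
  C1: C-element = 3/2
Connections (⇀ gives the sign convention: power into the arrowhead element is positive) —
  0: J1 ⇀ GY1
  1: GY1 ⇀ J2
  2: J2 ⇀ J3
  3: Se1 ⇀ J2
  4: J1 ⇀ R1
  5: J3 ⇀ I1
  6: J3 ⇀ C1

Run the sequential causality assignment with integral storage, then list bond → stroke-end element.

bond 3 stroke at J2  (Se1: effort source, stroke at far end)
bond 5 stroke at I1  (prefer integral on I1)
bond 2 stroke at J3  (J3 flow already set via bond 5)
bond 6 stroke at J3  (J3: bond 5 brought flow, rest push out)
bond 1 stroke at J2  (1-jn J2 has f-setter on 2)
bond 0 stroke at J1  (through GY1, causality inverts; strokes same side of GY1)
bond 4 stroke at R1  (only one flow-in slot at J1)

β0 |J1
β1 |J2
β2 |J3
β3 |J2
β4 |R1
β5 |I1
β6 |J3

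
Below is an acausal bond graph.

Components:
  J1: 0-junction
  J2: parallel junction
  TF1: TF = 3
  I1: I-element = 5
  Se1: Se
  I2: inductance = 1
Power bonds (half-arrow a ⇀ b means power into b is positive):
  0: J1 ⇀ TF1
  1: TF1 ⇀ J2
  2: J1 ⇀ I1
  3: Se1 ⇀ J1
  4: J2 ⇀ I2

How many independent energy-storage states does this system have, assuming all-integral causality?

b3 →J1  (Se1 fixes effort; stroke away)
b0 →TF1  (J1: bond 3 brought effort, rest push out)
b2 →I1  (J1: bond 3 brought effort, rest push out)
b1 →J2  (TF1 one-in-one-out from 0)
b4 →I2  (J2 effort already set via bond 1)

2  (I1, I2 all integral)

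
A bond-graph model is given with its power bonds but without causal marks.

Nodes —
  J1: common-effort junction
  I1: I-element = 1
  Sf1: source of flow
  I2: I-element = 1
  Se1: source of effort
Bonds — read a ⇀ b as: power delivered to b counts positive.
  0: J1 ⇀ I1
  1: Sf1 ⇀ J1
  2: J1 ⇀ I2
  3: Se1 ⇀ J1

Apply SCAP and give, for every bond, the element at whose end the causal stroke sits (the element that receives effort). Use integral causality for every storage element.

b1 stroke→Sf1  (Sf1 (Sf) sets flow on bond)
b3 stroke→J1  (Se1 fixes effort; stroke away)
b0 stroke→I1  (0-jn J1 has e-setter on 3)
b2 stroke→I2  (J1 effort already set via bond 3)

β0 stroke→I1
β1 stroke→Sf1
β2 stroke→I2
β3 stroke→J1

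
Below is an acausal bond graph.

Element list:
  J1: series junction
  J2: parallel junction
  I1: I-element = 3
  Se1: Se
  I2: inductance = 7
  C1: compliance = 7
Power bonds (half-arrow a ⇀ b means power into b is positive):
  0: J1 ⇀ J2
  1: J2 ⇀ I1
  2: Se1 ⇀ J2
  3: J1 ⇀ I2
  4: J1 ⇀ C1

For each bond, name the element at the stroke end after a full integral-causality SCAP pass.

#0 →J1
#1 →I1
#2 →J2
#3 →I2
#4 →J1

bond 2 stroke→J2  (Se1 (Se) sets effort on bond)
bond 0 stroke→J1  (common-e at J2 fixed by 2)
bond 1 stroke→I1  (common-e at J2 fixed by 2)
bond 3 stroke→I2  (I2: I, integral causality)
bond 4 stroke→J1  (common-f at J1 fixed by 3)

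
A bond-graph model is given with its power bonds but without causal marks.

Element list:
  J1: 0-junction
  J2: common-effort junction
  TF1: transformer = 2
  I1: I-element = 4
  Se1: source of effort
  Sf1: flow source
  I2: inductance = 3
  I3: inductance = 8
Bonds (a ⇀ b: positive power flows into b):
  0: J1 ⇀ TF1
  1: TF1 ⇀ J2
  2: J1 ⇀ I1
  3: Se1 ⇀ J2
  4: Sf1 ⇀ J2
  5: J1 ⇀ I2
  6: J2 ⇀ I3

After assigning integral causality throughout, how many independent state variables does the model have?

3  (I1, I2, I3 all integral)

β3 →J2  (Se1: effort source, stroke at far end)
β4 →Sf1  (Sf1 (Sf) sets flow on bond)
β1 →TF1  (J2: bond 3 brought effort, rest push out)
β6 →I3  (0-jn J2 has e-setter on 3)
β0 →J1  (TF1: transformer flips bond 1)
β2 →I1  (J1: bond 0 brought effort, rest push out)
β5 →I2  (common-e at J1 fixed by 0)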